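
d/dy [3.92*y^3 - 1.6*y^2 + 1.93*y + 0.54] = 11.76*y^2 - 3.2*y + 1.93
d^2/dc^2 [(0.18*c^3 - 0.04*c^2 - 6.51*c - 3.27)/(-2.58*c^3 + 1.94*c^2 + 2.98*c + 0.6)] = (3.5527136788005e-15*c^7 - 1.26936000000001*c^6 + 251.695512*c^5 + 64.19556*c^4 - 115.140544*c^3 + 41.7147840000001*c^2 + 97.944264*c + 27.214296)/(17.173512*c^9 - 38.740248*c^8 - 30.377952*c^7 + 70.210072*c^6 + 53.106432*c^5 - 30.780168*c^4 - 44.489512*c^3 - 18.07992*c^2 - 3.2184*c - 0.216)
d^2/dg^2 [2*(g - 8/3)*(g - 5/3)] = 4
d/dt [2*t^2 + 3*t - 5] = 4*t + 3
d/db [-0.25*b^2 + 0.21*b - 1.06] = 0.21 - 0.5*b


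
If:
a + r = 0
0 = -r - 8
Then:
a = 8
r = -8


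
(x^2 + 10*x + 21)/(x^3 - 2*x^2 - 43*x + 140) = (x + 3)/(x^2 - 9*x + 20)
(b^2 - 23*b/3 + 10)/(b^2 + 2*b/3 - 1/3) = (3*b^2 - 23*b + 30)/(3*b^2 + 2*b - 1)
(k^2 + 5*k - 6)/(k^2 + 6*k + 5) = (k^2 + 5*k - 6)/(k^2 + 6*k + 5)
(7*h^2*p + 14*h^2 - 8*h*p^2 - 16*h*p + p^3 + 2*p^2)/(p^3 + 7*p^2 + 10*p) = (7*h^2 - 8*h*p + p^2)/(p*(p + 5))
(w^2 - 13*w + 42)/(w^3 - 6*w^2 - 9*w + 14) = (w - 6)/(w^2 + w - 2)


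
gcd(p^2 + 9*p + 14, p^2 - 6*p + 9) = 1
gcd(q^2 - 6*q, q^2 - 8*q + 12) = q - 6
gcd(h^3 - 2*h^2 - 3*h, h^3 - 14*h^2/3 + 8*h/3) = h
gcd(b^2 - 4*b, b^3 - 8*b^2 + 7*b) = b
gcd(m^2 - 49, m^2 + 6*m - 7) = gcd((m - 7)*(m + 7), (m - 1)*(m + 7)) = m + 7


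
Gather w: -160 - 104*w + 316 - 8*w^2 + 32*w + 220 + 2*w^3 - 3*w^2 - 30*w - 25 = 2*w^3 - 11*w^2 - 102*w + 351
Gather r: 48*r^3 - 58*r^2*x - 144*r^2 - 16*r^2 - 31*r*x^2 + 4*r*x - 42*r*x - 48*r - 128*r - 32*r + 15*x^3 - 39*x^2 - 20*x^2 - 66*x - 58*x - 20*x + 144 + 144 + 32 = 48*r^3 + r^2*(-58*x - 160) + r*(-31*x^2 - 38*x - 208) + 15*x^3 - 59*x^2 - 144*x + 320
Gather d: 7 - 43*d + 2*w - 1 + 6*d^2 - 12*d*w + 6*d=6*d^2 + d*(-12*w - 37) + 2*w + 6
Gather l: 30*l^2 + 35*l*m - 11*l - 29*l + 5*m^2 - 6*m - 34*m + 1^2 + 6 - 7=30*l^2 + l*(35*m - 40) + 5*m^2 - 40*m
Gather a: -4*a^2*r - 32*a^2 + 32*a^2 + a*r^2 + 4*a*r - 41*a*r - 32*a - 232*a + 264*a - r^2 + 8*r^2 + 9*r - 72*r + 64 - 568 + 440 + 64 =-4*a^2*r + a*(r^2 - 37*r) + 7*r^2 - 63*r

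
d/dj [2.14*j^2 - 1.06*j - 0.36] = 4.28*j - 1.06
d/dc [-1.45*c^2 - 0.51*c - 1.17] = -2.9*c - 0.51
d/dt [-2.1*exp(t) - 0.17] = -2.1*exp(t)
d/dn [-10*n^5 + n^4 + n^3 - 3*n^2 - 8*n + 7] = -50*n^4 + 4*n^3 + 3*n^2 - 6*n - 8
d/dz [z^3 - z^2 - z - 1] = 3*z^2 - 2*z - 1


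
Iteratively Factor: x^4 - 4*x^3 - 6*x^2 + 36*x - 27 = (x - 3)*(x^3 - x^2 - 9*x + 9) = (x - 3)*(x - 1)*(x^2 - 9) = (x - 3)*(x - 1)*(x + 3)*(x - 3)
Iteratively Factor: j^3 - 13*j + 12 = (j - 3)*(j^2 + 3*j - 4) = (j - 3)*(j - 1)*(j + 4)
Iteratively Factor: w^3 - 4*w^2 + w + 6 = (w - 2)*(w^2 - 2*w - 3) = (w - 3)*(w - 2)*(w + 1)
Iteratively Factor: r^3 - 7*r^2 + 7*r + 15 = (r + 1)*(r^2 - 8*r + 15) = (r - 5)*(r + 1)*(r - 3)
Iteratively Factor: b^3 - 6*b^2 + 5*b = (b - 5)*(b^2 - b) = (b - 5)*(b - 1)*(b)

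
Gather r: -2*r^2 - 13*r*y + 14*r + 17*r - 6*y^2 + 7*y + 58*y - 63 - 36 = -2*r^2 + r*(31 - 13*y) - 6*y^2 + 65*y - 99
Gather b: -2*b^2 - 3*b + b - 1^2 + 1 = -2*b^2 - 2*b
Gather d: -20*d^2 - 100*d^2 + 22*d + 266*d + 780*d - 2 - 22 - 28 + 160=-120*d^2 + 1068*d + 108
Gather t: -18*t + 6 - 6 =-18*t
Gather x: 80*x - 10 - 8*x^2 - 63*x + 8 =-8*x^2 + 17*x - 2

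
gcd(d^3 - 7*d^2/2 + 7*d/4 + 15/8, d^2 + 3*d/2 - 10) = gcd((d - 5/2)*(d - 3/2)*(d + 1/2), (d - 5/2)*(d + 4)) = d - 5/2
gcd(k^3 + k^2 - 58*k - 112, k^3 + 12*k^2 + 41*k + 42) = k^2 + 9*k + 14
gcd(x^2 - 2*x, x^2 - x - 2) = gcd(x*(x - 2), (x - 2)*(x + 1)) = x - 2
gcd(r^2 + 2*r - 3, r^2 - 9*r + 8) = r - 1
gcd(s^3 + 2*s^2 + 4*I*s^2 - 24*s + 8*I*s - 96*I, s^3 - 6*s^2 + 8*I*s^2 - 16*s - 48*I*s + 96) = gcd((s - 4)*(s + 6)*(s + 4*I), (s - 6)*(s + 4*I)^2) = s + 4*I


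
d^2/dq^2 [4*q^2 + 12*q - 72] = 8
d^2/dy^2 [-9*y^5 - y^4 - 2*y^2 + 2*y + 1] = -180*y^3 - 12*y^2 - 4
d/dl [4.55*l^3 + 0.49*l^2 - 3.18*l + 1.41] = 13.65*l^2 + 0.98*l - 3.18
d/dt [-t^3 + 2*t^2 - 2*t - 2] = -3*t^2 + 4*t - 2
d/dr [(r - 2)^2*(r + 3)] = (r - 2)*(3*r + 4)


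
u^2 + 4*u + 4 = (u + 2)^2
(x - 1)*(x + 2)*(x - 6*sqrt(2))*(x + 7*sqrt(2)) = x^4 + x^3 + sqrt(2)*x^3 - 86*x^2 + sqrt(2)*x^2 - 84*x - 2*sqrt(2)*x + 168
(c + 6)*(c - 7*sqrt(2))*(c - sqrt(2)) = c^3 - 8*sqrt(2)*c^2 + 6*c^2 - 48*sqrt(2)*c + 14*c + 84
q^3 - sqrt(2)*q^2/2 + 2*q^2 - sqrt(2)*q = q*(q + 2)*(q - sqrt(2)/2)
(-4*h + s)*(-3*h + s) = 12*h^2 - 7*h*s + s^2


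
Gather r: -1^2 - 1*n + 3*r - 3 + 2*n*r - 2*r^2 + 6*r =-n - 2*r^2 + r*(2*n + 9) - 4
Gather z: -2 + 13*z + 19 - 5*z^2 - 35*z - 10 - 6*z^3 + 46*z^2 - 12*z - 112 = -6*z^3 + 41*z^2 - 34*z - 105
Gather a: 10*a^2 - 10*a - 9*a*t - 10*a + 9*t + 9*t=10*a^2 + a*(-9*t - 20) + 18*t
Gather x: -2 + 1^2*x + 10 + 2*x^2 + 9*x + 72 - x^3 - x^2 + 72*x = -x^3 + x^2 + 82*x + 80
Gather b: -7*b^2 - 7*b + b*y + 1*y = -7*b^2 + b*(y - 7) + y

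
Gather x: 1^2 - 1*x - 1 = -x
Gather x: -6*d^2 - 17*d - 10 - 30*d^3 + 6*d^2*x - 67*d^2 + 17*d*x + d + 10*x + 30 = -30*d^3 - 73*d^2 - 16*d + x*(6*d^2 + 17*d + 10) + 20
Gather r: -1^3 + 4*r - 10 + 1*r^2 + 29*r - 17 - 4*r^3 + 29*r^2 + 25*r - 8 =-4*r^3 + 30*r^2 + 58*r - 36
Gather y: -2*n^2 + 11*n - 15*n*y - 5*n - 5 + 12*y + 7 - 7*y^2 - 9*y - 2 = -2*n^2 + 6*n - 7*y^2 + y*(3 - 15*n)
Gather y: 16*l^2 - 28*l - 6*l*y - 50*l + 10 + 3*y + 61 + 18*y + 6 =16*l^2 - 78*l + y*(21 - 6*l) + 77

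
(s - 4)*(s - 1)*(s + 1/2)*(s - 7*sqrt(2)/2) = s^4 - 7*sqrt(2)*s^3/2 - 9*s^3/2 + 3*s^2/2 + 63*sqrt(2)*s^2/4 - 21*sqrt(2)*s/4 + 2*s - 7*sqrt(2)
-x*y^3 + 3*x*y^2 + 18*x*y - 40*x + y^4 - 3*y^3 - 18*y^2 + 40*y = (-x + y)*(y - 5)*(y - 2)*(y + 4)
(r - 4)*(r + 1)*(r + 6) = r^3 + 3*r^2 - 22*r - 24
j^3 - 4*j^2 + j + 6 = (j - 3)*(j - 2)*(j + 1)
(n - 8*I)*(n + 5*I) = n^2 - 3*I*n + 40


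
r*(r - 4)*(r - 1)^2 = r^4 - 6*r^3 + 9*r^2 - 4*r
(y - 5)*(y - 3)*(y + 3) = y^3 - 5*y^2 - 9*y + 45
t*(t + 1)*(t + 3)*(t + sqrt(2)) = t^4 + sqrt(2)*t^3 + 4*t^3 + 3*t^2 + 4*sqrt(2)*t^2 + 3*sqrt(2)*t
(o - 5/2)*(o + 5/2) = o^2 - 25/4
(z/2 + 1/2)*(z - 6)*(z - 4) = z^3/2 - 9*z^2/2 + 7*z + 12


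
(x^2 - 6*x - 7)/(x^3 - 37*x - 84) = (x + 1)/(x^2 + 7*x + 12)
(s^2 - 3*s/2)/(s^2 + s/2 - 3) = s/(s + 2)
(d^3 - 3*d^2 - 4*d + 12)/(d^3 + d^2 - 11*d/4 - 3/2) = 4*(d^2 - 5*d + 6)/(4*d^2 - 4*d - 3)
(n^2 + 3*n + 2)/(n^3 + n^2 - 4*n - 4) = 1/(n - 2)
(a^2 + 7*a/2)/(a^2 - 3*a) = (a + 7/2)/(a - 3)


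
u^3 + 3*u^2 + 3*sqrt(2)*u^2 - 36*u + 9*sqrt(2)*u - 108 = (u + 3)*(u - 3*sqrt(2))*(u + 6*sqrt(2))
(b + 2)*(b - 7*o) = b^2 - 7*b*o + 2*b - 14*o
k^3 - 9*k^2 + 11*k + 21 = (k - 7)*(k - 3)*(k + 1)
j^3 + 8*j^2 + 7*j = j*(j + 1)*(j + 7)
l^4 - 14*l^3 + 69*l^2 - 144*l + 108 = (l - 6)*(l - 3)^2*(l - 2)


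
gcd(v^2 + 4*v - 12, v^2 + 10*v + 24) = v + 6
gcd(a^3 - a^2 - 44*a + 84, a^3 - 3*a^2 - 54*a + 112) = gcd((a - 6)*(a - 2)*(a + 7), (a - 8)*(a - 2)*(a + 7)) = a^2 + 5*a - 14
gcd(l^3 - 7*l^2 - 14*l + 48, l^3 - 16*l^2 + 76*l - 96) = l^2 - 10*l + 16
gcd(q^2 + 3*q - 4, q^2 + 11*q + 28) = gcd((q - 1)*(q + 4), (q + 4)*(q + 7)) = q + 4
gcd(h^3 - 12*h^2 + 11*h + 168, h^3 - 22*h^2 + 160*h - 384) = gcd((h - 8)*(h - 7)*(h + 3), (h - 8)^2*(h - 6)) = h - 8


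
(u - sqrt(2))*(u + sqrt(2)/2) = u^2 - sqrt(2)*u/2 - 1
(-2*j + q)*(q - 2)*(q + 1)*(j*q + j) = -2*j^2*q^3 + 6*j^2*q + 4*j^2 + j*q^4 - 3*j*q^2 - 2*j*q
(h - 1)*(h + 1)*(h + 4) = h^3 + 4*h^2 - h - 4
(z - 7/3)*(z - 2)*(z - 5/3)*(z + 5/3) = z^4 - 13*z^3/3 + 17*z^2/9 + 325*z/27 - 350/27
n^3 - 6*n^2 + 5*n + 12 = (n - 4)*(n - 3)*(n + 1)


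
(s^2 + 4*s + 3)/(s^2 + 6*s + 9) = (s + 1)/(s + 3)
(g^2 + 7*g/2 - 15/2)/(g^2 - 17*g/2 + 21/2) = (g + 5)/(g - 7)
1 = 1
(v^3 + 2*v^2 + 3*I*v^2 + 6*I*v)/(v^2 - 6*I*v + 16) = v*(v^2 + v*(2 + 3*I) + 6*I)/(v^2 - 6*I*v + 16)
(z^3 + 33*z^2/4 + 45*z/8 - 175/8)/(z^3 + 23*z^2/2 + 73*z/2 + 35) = (z - 5/4)/(z + 2)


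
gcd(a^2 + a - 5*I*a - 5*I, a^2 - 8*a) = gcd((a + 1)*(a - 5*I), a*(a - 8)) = 1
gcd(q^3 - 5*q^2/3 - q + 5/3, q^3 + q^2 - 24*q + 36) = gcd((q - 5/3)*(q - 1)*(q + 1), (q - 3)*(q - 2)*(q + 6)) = 1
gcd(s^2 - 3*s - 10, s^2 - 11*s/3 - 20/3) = s - 5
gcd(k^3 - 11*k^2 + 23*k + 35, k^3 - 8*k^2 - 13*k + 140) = k^2 - 12*k + 35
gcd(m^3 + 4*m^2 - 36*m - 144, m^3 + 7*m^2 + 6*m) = m + 6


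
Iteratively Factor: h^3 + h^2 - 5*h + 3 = (h - 1)*(h^2 + 2*h - 3) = (h - 1)^2*(h + 3)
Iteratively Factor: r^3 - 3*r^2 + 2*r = (r - 1)*(r^2 - 2*r) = (r - 2)*(r - 1)*(r)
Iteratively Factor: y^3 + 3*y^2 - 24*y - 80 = (y - 5)*(y^2 + 8*y + 16) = (y - 5)*(y + 4)*(y + 4)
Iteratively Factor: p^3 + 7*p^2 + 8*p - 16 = (p - 1)*(p^2 + 8*p + 16) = (p - 1)*(p + 4)*(p + 4)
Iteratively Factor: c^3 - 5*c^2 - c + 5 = (c - 5)*(c^2 - 1) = (c - 5)*(c + 1)*(c - 1)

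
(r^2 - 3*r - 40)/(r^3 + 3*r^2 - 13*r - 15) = (r - 8)/(r^2 - 2*r - 3)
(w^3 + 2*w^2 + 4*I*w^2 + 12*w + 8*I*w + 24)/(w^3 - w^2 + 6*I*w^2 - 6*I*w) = (w^2 + 2*w*(1 - I) - 4*I)/(w*(w - 1))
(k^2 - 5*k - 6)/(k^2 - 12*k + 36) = (k + 1)/(k - 6)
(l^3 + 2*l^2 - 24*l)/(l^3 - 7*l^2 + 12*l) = (l + 6)/(l - 3)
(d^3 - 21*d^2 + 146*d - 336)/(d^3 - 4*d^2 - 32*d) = (d^2 - 13*d + 42)/(d*(d + 4))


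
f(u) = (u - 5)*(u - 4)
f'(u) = 2*u - 9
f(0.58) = 15.12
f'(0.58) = -7.84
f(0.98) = 12.14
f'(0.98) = -7.04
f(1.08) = 11.45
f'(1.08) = -6.84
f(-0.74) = 27.21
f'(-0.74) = -10.48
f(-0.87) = 28.59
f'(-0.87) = -10.74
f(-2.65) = 50.87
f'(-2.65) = -14.30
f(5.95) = 1.85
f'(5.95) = 2.90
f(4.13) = -0.11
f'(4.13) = -0.74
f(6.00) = 2.00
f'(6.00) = 3.00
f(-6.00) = 110.00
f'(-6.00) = -21.00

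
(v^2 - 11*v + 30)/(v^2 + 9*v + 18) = (v^2 - 11*v + 30)/(v^2 + 9*v + 18)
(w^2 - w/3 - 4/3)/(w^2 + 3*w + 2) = (w - 4/3)/(w + 2)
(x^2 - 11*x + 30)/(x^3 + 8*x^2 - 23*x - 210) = (x - 6)/(x^2 + 13*x + 42)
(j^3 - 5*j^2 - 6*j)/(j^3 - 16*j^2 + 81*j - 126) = j*(j + 1)/(j^2 - 10*j + 21)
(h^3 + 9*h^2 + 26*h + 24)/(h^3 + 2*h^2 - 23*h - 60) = (h + 2)/(h - 5)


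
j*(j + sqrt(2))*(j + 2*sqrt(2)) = j^3 + 3*sqrt(2)*j^2 + 4*j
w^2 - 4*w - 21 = (w - 7)*(w + 3)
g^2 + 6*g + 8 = (g + 2)*(g + 4)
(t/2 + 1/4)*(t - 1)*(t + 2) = t^3/2 + 3*t^2/4 - 3*t/4 - 1/2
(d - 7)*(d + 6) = d^2 - d - 42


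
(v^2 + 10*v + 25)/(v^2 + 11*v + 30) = (v + 5)/(v + 6)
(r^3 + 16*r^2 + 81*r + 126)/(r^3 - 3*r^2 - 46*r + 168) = (r^2 + 9*r + 18)/(r^2 - 10*r + 24)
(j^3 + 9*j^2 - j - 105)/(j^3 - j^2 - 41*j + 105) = (j + 5)/(j - 5)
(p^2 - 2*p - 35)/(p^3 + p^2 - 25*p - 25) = (p - 7)/(p^2 - 4*p - 5)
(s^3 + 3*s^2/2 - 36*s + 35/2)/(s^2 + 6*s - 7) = (2*s^2 - 11*s + 5)/(2*(s - 1))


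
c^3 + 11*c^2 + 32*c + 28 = (c + 2)^2*(c + 7)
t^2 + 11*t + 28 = (t + 4)*(t + 7)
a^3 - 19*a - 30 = (a - 5)*(a + 2)*(a + 3)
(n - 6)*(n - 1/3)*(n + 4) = n^3 - 7*n^2/3 - 70*n/3 + 8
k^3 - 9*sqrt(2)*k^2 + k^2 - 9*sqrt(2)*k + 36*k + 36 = (k + 1)*(k - 6*sqrt(2))*(k - 3*sqrt(2))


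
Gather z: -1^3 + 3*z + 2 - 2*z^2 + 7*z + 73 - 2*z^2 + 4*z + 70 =-4*z^2 + 14*z + 144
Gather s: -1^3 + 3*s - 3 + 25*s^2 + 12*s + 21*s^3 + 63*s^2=21*s^3 + 88*s^2 + 15*s - 4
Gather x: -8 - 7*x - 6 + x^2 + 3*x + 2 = x^2 - 4*x - 12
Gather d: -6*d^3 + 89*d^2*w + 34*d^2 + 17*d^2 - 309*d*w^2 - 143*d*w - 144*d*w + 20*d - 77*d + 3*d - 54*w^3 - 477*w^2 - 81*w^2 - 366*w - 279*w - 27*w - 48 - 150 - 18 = -6*d^3 + d^2*(89*w + 51) + d*(-309*w^2 - 287*w - 54) - 54*w^3 - 558*w^2 - 672*w - 216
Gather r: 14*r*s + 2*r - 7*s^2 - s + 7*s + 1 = r*(14*s + 2) - 7*s^2 + 6*s + 1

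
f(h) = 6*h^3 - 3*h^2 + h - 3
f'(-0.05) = 1.34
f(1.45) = 10.43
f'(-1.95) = 81.14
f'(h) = 18*h^2 - 6*h + 1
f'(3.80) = 238.12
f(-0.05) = -3.06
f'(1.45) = 30.14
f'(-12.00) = 2665.00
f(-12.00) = -10815.00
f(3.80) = 286.71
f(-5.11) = -887.04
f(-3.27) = -248.14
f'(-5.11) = 501.68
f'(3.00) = 145.00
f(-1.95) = -60.85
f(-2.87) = -172.42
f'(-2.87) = 166.48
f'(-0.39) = 6.08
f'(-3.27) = 213.09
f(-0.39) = -4.20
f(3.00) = 135.00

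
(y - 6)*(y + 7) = y^2 + y - 42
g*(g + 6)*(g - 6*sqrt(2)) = g^3 - 6*sqrt(2)*g^2 + 6*g^2 - 36*sqrt(2)*g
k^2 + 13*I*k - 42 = (k + 6*I)*(k + 7*I)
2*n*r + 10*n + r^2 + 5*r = (2*n + r)*(r + 5)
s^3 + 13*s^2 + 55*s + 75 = (s + 3)*(s + 5)^2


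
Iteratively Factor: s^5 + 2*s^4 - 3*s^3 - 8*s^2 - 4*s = (s + 2)*(s^4 - 3*s^2 - 2*s) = s*(s + 2)*(s^3 - 3*s - 2) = s*(s + 1)*(s + 2)*(s^2 - s - 2) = s*(s - 2)*(s + 1)*(s + 2)*(s + 1)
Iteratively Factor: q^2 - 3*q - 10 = (q + 2)*(q - 5)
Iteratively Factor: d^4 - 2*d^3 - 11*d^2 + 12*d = (d + 3)*(d^3 - 5*d^2 + 4*d) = (d - 1)*(d + 3)*(d^2 - 4*d) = d*(d - 1)*(d + 3)*(d - 4)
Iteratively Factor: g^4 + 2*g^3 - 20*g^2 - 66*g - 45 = (g - 5)*(g^3 + 7*g^2 + 15*g + 9) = (g - 5)*(g + 1)*(g^2 + 6*g + 9) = (g - 5)*(g + 1)*(g + 3)*(g + 3)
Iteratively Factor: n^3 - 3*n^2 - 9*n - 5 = (n - 5)*(n^2 + 2*n + 1) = (n - 5)*(n + 1)*(n + 1)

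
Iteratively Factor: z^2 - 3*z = (z - 3)*(z)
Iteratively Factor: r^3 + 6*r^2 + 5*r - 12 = (r + 3)*(r^2 + 3*r - 4) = (r - 1)*(r + 3)*(r + 4)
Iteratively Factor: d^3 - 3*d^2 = (d)*(d^2 - 3*d) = d*(d - 3)*(d)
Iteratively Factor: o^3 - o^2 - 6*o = (o + 2)*(o^2 - 3*o) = (o - 3)*(o + 2)*(o)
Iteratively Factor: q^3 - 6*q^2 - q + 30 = (q + 2)*(q^2 - 8*q + 15) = (q - 5)*(q + 2)*(q - 3)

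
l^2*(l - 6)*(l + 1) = l^4 - 5*l^3 - 6*l^2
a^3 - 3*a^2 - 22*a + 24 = (a - 6)*(a - 1)*(a + 4)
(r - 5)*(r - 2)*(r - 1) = r^3 - 8*r^2 + 17*r - 10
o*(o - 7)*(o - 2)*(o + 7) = o^4 - 2*o^3 - 49*o^2 + 98*o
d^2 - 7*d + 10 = (d - 5)*(d - 2)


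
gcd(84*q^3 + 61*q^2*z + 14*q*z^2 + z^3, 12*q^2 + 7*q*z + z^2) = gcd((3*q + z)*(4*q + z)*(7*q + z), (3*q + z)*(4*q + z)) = 12*q^2 + 7*q*z + z^2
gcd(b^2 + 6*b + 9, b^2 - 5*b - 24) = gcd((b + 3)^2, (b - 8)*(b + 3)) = b + 3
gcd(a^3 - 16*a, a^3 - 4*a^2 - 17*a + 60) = a + 4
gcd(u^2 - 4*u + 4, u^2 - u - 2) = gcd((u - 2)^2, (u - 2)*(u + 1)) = u - 2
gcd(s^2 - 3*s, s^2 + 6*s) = s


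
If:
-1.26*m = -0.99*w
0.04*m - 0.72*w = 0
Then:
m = 0.00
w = 0.00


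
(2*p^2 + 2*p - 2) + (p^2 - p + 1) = 3*p^2 + p - 1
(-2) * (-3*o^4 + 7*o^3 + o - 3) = 6*o^4 - 14*o^3 - 2*o + 6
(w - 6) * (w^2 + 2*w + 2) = w^3 - 4*w^2 - 10*w - 12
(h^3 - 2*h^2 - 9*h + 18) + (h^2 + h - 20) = h^3 - h^2 - 8*h - 2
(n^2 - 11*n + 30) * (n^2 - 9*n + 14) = n^4 - 20*n^3 + 143*n^2 - 424*n + 420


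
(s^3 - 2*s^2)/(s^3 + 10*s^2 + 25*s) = s*(s - 2)/(s^2 + 10*s + 25)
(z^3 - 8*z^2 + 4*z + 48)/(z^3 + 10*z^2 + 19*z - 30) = (z^3 - 8*z^2 + 4*z + 48)/(z^3 + 10*z^2 + 19*z - 30)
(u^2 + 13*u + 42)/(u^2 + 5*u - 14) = (u + 6)/(u - 2)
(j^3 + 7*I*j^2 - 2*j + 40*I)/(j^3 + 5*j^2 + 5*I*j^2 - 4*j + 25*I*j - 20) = (j^2 + 3*I*j + 10)/(j^2 + j*(5 + I) + 5*I)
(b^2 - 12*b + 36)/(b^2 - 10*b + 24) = (b - 6)/(b - 4)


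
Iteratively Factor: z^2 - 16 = (z + 4)*(z - 4)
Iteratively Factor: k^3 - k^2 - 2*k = (k)*(k^2 - k - 2) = k*(k + 1)*(k - 2)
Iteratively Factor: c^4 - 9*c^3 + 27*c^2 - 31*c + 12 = (c - 1)*(c^3 - 8*c^2 + 19*c - 12) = (c - 3)*(c - 1)*(c^2 - 5*c + 4) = (c - 4)*(c - 3)*(c - 1)*(c - 1)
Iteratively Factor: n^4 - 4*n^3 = (n)*(n^3 - 4*n^2) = n^2*(n^2 - 4*n) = n^3*(n - 4)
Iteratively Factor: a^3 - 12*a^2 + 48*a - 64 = (a - 4)*(a^2 - 8*a + 16) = (a - 4)^2*(a - 4)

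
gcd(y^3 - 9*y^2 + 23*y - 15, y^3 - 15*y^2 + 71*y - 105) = y^2 - 8*y + 15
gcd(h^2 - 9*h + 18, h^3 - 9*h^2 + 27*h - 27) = h - 3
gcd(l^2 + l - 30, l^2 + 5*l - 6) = l + 6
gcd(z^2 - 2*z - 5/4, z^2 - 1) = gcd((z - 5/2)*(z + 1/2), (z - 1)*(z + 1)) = 1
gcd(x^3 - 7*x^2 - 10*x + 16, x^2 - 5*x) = 1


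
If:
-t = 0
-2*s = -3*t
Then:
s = 0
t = 0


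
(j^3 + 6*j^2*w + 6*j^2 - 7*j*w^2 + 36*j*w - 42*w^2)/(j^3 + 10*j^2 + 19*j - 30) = (j^2 + 6*j*w - 7*w^2)/(j^2 + 4*j - 5)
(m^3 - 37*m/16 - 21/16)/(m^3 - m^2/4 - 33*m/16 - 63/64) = 4*(m + 1)/(4*m + 3)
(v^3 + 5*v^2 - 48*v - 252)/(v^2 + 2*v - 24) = (v^2 - v - 42)/(v - 4)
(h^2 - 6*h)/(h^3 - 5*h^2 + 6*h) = (h - 6)/(h^2 - 5*h + 6)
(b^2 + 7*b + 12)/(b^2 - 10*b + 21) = (b^2 + 7*b + 12)/(b^2 - 10*b + 21)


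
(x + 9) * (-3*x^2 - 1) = -3*x^3 - 27*x^2 - x - 9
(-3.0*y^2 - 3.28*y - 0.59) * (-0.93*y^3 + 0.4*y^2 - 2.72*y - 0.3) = 2.79*y^5 + 1.8504*y^4 + 7.3967*y^3 + 9.5856*y^2 + 2.5888*y + 0.177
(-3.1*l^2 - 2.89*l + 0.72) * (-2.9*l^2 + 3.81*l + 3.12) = 8.99*l^4 - 3.43*l^3 - 22.7709*l^2 - 6.2736*l + 2.2464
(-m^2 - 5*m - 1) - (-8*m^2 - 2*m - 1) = 7*m^2 - 3*m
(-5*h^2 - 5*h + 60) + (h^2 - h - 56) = -4*h^2 - 6*h + 4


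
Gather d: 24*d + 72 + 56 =24*d + 128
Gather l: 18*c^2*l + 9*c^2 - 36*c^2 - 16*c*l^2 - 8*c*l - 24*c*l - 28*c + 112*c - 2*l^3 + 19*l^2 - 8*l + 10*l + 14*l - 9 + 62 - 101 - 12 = -27*c^2 + 84*c - 2*l^3 + l^2*(19 - 16*c) + l*(18*c^2 - 32*c + 16) - 60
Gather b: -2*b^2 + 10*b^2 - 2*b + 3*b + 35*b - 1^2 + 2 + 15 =8*b^2 + 36*b + 16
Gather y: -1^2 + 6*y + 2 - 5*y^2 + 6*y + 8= -5*y^2 + 12*y + 9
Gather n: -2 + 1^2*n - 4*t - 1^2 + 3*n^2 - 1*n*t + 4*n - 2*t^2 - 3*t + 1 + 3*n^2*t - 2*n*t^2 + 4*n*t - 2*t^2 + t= n^2*(3*t + 3) + n*(-2*t^2 + 3*t + 5) - 4*t^2 - 6*t - 2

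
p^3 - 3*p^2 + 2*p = p*(p - 2)*(p - 1)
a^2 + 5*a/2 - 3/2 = (a - 1/2)*(a + 3)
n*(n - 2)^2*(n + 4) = n^4 - 12*n^2 + 16*n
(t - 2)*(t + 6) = t^2 + 4*t - 12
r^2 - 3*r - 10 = (r - 5)*(r + 2)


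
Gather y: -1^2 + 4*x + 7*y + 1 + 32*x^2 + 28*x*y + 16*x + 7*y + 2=32*x^2 + 20*x + y*(28*x + 14) + 2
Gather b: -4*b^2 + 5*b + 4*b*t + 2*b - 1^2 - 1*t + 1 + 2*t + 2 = -4*b^2 + b*(4*t + 7) + t + 2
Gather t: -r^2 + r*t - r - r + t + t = -r^2 - 2*r + t*(r + 2)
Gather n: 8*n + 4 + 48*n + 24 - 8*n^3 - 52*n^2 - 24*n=-8*n^3 - 52*n^2 + 32*n + 28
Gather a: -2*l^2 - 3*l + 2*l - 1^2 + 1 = -2*l^2 - l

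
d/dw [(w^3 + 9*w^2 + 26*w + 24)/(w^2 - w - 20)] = (w^2 - 10*w - 31)/(w^2 - 10*w + 25)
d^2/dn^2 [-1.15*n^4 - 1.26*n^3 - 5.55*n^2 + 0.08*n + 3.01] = -13.8*n^2 - 7.56*n - 11.1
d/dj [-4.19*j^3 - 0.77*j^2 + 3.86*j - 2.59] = -12.57*j^2 - 1.54*j + 3.86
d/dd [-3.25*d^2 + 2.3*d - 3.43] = 2.3 - 6.5*d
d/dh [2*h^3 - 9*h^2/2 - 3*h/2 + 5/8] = 6*h^2 - 9*h - 3/2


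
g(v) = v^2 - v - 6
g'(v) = 2*v - 1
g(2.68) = -1.50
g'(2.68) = 4.36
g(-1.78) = -1.05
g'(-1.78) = -4.56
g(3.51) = 2.81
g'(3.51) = 6.02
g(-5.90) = 34.71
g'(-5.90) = -12.80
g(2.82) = -0.87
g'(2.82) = 4.64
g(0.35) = -6.23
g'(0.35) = -0.30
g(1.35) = -5.53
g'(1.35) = 1.70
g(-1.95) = -0.25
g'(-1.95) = -4.90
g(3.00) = 0.00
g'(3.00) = 5.00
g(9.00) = 66.00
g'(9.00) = 17.00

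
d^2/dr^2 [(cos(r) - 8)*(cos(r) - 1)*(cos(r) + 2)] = 37*cos(r)/4 + 14*cos(2*r) - 9*cos(3*r)/4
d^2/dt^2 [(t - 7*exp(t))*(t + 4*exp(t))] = -3*t*exp(t) - 112*exp(2*t) - 6*exp(t) + 2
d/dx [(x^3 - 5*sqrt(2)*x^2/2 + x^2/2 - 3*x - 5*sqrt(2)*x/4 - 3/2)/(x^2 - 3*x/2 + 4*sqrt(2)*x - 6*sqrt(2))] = (4*x^4 - 12*x^3 + 32*sqrt(2)*x^3 - 71*x^2 - 44*sqrt(2)*x^2 - 24*sqrt(2)*x + 252*x + 51 + 96*sqrt(2))/(4*x^4 - 12*x^3 + 32*sqrt(2)*x^3 - 96*sqrt(2)*x^2 + 137*x^2 - 384*x + 72*sqrt(2)*x + 288)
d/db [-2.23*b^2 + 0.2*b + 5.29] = 0.2 - 4.46*b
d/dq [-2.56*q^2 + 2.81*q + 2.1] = 2.81 - 5.12*q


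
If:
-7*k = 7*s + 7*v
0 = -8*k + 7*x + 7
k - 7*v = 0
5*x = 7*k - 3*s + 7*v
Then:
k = -7/8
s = 1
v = -1/8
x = -2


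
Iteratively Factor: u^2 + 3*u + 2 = (u + 2)*(u + 1)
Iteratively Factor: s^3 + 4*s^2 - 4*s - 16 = (s + 2)*(s^2 + 2*s - 8) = (s + 2)*(s + 4)*(s - 2)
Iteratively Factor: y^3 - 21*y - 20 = (y + 4)*(y^2 - 4*y - 5) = (y - 5)*(y + 4)*(y + 1)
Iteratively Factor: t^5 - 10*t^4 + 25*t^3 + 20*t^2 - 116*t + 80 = (t - 1)*(t^4 - 9*t^3 + 16*t^2 + 36*t - 80) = (t - 2)*(t - 1)*(t^3 - 7*t^2 + 2*t + 40) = (t - 5)*(t - 2)*(t - 1)*(t^2 - 2*t - 8) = (t - 5)*(t - 2)*(t - 1)*(t + 2)*(t - 4)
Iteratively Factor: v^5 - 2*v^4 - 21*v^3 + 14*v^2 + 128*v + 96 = (v + 1)*(v^4 - 3*v^3 - 18*v^2 + 32*v + 96) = (v + 1)*(v + 2)*(v^3 - 5*v^2 - 8*v + 48) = (v - 4)*(v + 1)*(v + 2)*(v^2 - v - 12) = (v - 4)^2*(v + 1)*(v + 2)*(v + 3)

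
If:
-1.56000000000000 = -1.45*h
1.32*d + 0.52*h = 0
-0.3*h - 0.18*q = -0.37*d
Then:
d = -0.42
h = 1.08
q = -2.66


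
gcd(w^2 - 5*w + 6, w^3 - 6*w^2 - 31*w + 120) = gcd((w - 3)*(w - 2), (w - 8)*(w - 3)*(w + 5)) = w - 3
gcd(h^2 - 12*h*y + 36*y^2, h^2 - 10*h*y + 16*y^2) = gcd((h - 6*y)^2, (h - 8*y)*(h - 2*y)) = 1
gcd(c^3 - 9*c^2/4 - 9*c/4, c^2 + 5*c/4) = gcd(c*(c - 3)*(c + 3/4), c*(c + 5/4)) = c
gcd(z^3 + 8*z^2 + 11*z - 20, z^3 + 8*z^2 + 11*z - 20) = z^3 + 8*z^2 + 11*z - 20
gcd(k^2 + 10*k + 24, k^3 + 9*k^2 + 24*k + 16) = k + 4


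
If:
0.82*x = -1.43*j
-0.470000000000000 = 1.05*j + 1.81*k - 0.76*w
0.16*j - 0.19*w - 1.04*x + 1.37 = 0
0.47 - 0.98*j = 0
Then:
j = 0.48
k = 4.58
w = 12.19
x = -0.84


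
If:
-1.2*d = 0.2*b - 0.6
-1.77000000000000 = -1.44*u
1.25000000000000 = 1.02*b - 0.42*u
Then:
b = 1.73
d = 0.21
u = 1.23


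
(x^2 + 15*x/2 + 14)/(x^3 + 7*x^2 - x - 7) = (x^2 + 15*x/2 + 14)/(x^3 + 7*x^2 - x - 7)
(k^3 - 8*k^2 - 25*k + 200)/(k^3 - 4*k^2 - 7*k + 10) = (k^2 - 3*k - 40)/(k^2 + k - 2)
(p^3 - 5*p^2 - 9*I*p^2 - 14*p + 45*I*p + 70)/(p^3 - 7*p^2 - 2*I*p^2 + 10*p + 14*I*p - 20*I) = (p - 7*I)/(p - 2)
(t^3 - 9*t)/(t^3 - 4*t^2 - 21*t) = (t - 3)/(t - 7)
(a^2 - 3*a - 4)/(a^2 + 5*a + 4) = (a - 4)/(a + 4)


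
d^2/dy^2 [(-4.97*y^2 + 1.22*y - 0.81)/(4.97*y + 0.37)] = -45.86316/(122.763473*y^3 + 27.417999*y^2 + 2.041179*y + 0.050653)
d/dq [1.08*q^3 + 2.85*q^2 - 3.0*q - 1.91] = 3.24*q^2 + 5.7*q - 3.0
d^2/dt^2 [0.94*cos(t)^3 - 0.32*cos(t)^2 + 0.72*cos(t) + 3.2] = -1.425*cos(t) + 0.64*cos(2*t) - 2.115*cos(3*t)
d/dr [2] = 0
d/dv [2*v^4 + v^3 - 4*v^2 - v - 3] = 8*v^3 + 3*v^2 - 8*v - 1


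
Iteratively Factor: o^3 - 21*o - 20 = (o + 1)*(o^2 - o - 20) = (o + 1)*(o + 4)*(o - 5)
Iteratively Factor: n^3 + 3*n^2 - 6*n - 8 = (n - 2)*(n^2 + 5*n + 4) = (n - 2)*(n + 1)*(n + 4)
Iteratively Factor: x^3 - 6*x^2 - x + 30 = (x + 2)*(x^2 - 8*x + 15) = (x - 5)*(x + 2)*(x - 3)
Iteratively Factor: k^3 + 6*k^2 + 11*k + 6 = (k + 3)*(k^2 + 3*k + 2) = (k + 1)*(k + 3)*(k + 2)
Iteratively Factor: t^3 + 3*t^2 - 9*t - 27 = (t + 3)*(t^2 - 9) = (t + 3)^2*(t - 3)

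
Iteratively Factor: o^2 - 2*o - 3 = (o - 3)*(o + 1)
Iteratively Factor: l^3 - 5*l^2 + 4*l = (l)*(l^2 - 5*l + 4) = l*(l - 4)*(l - 1)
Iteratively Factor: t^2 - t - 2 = (t + 1)*(t - 2)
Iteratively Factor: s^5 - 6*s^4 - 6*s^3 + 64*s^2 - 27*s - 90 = (s + 1)*(s^4 - 7*s^3 + s^2 + 63*s - 90) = (s - 3)*(s + 1)*(s^3 - 4*s^2 - 11*s + 30) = (s - 3)*(s + 1)*(s + 3)*(s^2 - 7*s + 10) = (s - 3)*(s - 2)*(s + 1)*(s + 3)*(s - 5)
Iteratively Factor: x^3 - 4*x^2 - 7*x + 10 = (x - 1)*(x^2 - 3*x - 10) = (x - 5)*(x - 1)*(x + 2)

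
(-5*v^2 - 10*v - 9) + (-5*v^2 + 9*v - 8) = -10*v^2 - v - 17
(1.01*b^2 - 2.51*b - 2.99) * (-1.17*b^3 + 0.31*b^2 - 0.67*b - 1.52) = -1.1817*b^5 + 3.2498*b^4 + 2.0435*b^3 - 0.7804*b^2 + 5.8185*b + 4.5448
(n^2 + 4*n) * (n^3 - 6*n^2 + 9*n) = n^5 - 2*n^4 - 15*n^3 + 36*n^2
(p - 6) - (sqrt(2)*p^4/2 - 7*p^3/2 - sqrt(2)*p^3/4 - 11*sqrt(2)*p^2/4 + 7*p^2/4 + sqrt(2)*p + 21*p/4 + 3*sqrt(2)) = -sqrt(2)*p^4/2 + sqrt(2)*p^3/4 + 7*p^3/2 - 7*p^2/4 + 11*sqrt(2)*p^2/4 - 17*p/4 - sqrt(2)*p - 6 - 3*sqrt(2)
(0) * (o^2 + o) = 0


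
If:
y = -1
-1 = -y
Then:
No Solution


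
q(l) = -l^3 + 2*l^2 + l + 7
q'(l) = -3*l^2 + 4*l + 1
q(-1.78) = 17.20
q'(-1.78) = -15.63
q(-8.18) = 679.99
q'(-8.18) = -232.46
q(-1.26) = 10.92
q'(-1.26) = -8.80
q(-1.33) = 11.56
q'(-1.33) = -9.63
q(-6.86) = 417.09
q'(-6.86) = -167.62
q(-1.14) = 9.94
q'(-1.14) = -7.46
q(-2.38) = 29.43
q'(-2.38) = -25.51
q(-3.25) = 59.20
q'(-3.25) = -43.69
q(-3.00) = 49.00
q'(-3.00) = -38.00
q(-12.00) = 2011.00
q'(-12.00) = -479.00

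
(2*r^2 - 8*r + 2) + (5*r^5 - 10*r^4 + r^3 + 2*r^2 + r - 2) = 5*r^5 - 10*r^4 + r^3 + 4*r^2 - 7*r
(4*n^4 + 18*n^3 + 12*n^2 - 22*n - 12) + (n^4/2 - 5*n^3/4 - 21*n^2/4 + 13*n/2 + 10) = 9*n^4/2 + 67*n^3/4 + 27*n^2/4 - 31*n/2 - 2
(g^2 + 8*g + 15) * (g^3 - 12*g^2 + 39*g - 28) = g^5 - 4*g^4 - 42*g^3 + 104*g^2 + 361*g - 420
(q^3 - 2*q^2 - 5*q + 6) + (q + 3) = q^3 - 2*q^2 - 4*q + 9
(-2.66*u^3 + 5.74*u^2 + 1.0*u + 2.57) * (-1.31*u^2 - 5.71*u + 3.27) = 3.4846*u^5 + 7.6692*u^4 - 42.7836*u^3 + 9.6931*u^2 - 11.4047*u + 8.4039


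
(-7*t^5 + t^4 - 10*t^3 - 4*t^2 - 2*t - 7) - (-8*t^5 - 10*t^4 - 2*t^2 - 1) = t^5 + 11*t^4 - 10*t^3 - 2*t^2 - 2*t - 6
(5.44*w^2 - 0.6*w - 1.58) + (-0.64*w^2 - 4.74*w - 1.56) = 4.8*w^2 - 5.34*w - 3.14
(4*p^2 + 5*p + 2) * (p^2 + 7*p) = 4*p^4 + 33*p^3 + 37*p^2 + 14*p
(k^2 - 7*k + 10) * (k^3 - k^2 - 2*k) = k^5 - 8*k^4 + 15*k^3 + 4*k^2 - 20*k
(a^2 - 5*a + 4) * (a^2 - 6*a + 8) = a^4 - 11*a^3 + 42*a^2 - 64*a + 32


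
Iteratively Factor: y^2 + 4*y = (y)*(y + 4)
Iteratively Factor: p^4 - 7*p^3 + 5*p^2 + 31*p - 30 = (p - 3)*(p^3 - 4*p^2 - 7*p + 10) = (p - 3)*(p + 2)*(p^2 - 6*p + 5) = (p - 5)*(p - 3)*(p + 2)*(p - 1)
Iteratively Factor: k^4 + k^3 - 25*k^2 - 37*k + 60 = (k - 5)*(k^3 + 6*k^2 + 5*k - 12) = (k - 5)*(k - 1)*(k^2 + 7*k + 12) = (k - 5)*(k - 1)*(k + 4)*(k + 3)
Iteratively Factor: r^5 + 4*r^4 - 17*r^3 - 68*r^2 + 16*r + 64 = (r + 4)*(r^4 - 17*r^2 + 16) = (r + 4)^2*(r^3 - 4*r^2 - r + 4) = (r - 4)*(r + 4)^2*(r^2 - 1) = (r - 4)*(r + 1)*(r + 4)^2*(r - 1)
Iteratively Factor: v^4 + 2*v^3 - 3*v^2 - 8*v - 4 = (v - 2)*(v^3 + 4*v^2 + 5*v + 2) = (v - 2)*(v + 1)*(v^2 + 3*v + 2) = (v - 2)*(v + 1)^2*(v + 2)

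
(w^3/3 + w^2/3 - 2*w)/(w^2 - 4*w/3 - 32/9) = 3*w*(-w^2 - w + 6)/(-9*w^2 + 12*w + 32)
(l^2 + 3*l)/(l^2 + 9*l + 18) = l/(l + 6)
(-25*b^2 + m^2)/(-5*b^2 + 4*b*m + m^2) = (5*b - m)/(b - m)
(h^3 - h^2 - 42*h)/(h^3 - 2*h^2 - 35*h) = (h + 6)/(h + 5)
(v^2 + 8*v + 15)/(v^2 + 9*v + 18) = (v + 5)/(v + 6)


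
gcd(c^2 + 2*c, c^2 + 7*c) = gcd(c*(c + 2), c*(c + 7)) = c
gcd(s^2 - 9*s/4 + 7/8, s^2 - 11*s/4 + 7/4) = s - 7/4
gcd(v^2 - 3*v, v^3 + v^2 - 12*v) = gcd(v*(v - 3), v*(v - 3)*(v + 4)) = v^2 - 3*v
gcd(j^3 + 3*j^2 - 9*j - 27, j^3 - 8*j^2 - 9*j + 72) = j^2 - 9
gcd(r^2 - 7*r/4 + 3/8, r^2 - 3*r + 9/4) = r - 3/2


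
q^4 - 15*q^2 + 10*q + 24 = (q - 3)*(q - 2)*(q + 1)*(q + 4)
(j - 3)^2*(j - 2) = j^3 - 8*j^2 + 21*j - 18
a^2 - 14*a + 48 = (a - 8)*(a - 6)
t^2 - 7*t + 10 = (t - 5)*(t - 2)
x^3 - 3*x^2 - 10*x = x*(x - 5)*(x + 2)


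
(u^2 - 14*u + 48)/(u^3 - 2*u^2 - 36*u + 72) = (u - 8)/(u^2 + 4*u - 12)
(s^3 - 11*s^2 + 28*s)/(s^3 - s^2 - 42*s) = (s - 4)/(s + 6)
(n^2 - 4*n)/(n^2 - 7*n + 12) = n/(n - 3)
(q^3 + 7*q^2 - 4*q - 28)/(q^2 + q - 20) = (q^3 + 7*q^2 - 4*q - 28)/(q^2 + q - 20)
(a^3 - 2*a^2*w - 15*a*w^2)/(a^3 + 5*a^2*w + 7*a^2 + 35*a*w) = (a^2 - 2*a*w - 15*w^2)/(a^2 + 5*a*w + 7*a + 35*w)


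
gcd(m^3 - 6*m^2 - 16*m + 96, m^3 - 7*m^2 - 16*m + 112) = m^2 - 16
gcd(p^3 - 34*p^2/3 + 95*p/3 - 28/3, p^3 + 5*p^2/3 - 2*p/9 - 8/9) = 1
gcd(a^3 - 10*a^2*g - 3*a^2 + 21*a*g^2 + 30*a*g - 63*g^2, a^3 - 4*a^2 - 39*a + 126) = a - 3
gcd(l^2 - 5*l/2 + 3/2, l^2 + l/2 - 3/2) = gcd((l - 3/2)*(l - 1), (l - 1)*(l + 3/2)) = l - 1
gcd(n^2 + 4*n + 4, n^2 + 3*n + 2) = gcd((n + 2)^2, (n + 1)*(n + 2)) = n + 2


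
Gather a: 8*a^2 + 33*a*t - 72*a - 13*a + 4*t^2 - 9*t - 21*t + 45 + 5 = 8*a^2 + a*(33*t - 85) + 4*t^2 - 30*t + 50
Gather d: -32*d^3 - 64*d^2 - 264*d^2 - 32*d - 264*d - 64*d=-32*d^3 - 328*d^2 - 360*d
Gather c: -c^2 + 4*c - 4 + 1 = -c^2 + 4*c - 3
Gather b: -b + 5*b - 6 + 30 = 4*b + 24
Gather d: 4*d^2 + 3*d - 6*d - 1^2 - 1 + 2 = 4*d^2 - 3*d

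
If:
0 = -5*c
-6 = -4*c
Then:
No Solution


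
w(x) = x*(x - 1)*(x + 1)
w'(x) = x*(x - 1) + x*(x + 1) + (x - 1)*(x + 1) = 3*x^2 - 1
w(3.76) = 49.40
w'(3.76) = 41.41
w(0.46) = -0.36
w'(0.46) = -0.37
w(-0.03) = 0.03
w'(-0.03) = -1.00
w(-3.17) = -28.69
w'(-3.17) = 29.15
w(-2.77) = -18.48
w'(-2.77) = 22.02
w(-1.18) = -0.46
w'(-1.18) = 3.18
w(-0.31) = 0.28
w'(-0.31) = -0.71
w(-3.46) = -37.96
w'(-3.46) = 34.91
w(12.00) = 1716.00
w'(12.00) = 431.00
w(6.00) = 210.00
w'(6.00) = 107.00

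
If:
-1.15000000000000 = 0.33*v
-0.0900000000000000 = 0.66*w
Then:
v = -3.48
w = -0.14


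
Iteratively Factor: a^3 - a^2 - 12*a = (a + 3)*(a^2 - 4*a) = (a - 4)*(a + 3)*(a)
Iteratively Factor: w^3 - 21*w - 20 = (w + 1)*(w^2 - w - 20) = (w + 1)*(w + 4)*(w - 5)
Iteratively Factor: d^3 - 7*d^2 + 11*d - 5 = (d - 1)*(d^2 - 6*d + 5) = (d - 1)^2*(d - 5)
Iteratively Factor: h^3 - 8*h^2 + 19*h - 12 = (h - 1)*(h^2 - 7*h + 12) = (h - 4)*(h - 1)*(h - 3)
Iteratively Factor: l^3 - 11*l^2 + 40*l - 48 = (l - 4)*(l^2 - 7*l + 12) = (l - 4)^2*(l - 3)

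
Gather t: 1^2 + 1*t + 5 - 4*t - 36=-3*t - 30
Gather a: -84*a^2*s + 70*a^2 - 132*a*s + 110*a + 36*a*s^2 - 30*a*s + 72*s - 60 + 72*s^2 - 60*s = a^2*(70 - 84*s) + a*(36*s^2 - 162*s + 110) + 72*s^2 + 12*s - 60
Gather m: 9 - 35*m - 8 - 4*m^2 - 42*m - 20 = -4*m^2 - 77*m - 19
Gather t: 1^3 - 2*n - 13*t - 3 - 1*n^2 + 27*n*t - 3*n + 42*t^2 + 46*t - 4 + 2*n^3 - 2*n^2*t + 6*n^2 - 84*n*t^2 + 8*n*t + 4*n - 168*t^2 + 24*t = 2*n^3 + 5*n^2 - n + t^2*(-84*n - 126) + t*(-2*n^2 + 35*n + 57) - 6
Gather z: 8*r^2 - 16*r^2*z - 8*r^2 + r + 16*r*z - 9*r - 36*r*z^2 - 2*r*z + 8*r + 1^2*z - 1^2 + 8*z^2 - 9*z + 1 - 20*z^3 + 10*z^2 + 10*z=-20*z^3 + z^2*(18 - 36*r) + z*(-16*r^2 + 14*r + 2)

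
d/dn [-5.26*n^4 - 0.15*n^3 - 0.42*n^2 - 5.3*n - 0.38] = -21.04*n^3 - 0.45*n^2 - 0.84*n - 5.3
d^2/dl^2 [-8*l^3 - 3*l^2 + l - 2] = -48*l - 6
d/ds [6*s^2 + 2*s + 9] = 12*s + 2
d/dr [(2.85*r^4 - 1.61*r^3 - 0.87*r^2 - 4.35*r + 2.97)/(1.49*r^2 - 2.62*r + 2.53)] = (8.493*r^5 - 24.7999*r^4 + 37.2784*r^3 - 3.459*r^2 - 13.2528*r - 3.2241)/(2.2201*r^4 - 7.8076*r^3 + 14.4038*r^2 - 13.2572*r + 6.4009)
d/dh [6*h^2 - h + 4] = 12*h - 1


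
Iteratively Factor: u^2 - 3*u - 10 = (u + 2)*(u - 5)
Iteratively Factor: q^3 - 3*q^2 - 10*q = (q - 5)*(q^2 + 2*q) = (q - 5)*(q + 2)*(q)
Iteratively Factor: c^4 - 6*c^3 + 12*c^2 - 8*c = (c - 2)*(c^3 - 4*c^2 + 4*c) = c*(c - 2)*(c^2 - 4*c + 4) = c*(c - 2)^2*(c - 2)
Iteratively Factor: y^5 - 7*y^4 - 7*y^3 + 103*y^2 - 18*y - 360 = (y + 3)*(y^4 - 10*y^3 + 23*y^2 + 34*y - 120) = (y - 3)*(y + 3)*(y^3 - 7*y^2 + 2*y + 40) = (y - 5)*(y - 3)*(y + 3)*(y^2 - 2*y - 8) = (y - 5)*(y - 3)*(y + 2)*(y + 3)*(y - 4)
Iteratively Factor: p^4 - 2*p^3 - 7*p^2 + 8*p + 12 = (p - 2)*(p^3 - 7*p - 6) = (p - 2)*(p + 2)*(p^2 - 2*p - 3) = (p - 2)*(p + 1)*(p + 2)*(p - 3)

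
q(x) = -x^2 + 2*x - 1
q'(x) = 2 - 2*x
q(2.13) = -1.28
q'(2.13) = -2.26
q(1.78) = -0.61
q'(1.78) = -1.56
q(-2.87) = -14.98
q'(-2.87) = 7.74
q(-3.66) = -21.72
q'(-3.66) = 9.32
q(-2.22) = -10.37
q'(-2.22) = 6.44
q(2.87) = -3.50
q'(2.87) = -3.74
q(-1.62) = -6.86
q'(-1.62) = 5.24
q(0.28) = -0.52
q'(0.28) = 1.44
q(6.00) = -25.00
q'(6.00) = -10.00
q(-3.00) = -16.00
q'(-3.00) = 8.00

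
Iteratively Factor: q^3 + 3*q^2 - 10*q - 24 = (q + 2)*(q^2 + q - 12) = (q + 2)*(q + 4)*(q - 3)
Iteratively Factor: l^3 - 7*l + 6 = (l + 3)*(l^2 - 3*l + 2) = (l - 1)*(l + 3)*(l - 2)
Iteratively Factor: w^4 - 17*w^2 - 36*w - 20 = (w - 5)*(w^3 + 5*w^2 + 8*w + 4) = (w - 5)*(w + 1)*(w^2 + 4*w + 4) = (w - 5)*(w + 1)*(w + 2)*(w + 2)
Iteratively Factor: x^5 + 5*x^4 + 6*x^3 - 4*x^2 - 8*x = (x + 2)*(x^4 + 3*x^3 - 4*x) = (x - 1)*(x + 2)*(x^3 + 4*x^2 + 4*x) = (x - 1)*(x + 2)^2*(x^2 + 2*x) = x*(x - 1)*(x + 2)^2*(x + 2)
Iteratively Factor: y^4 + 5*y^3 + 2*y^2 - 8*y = (y - 1)*(y^3 + 6*y^2 + 8*y) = (y - 1)*(y + 4)*(y^2 + 2*y) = y*(y - 1)*(y + 4)*(y + 2)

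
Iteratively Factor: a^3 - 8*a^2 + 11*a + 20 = (a - 5)*(a^2 - 3*a - 4) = (a - 5)*(a - 4)*(a + 1)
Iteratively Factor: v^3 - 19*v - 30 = (v + 2)*(v^2 - 2*v - 15) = (v - 5)*(v + 2)*(v + 3)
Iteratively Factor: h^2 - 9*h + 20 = (h - 5)*(h - 4)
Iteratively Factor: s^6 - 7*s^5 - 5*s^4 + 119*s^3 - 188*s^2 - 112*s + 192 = (s - 4)*(s^5 - 3*s^4 - 17*s^3 + 51*s^2 + 16*s - 48) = (s - 4)*(s + 4)*(s^4 - 7*s^3 + 11*s^2 + 7*s - 12) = (s - 4)*(s - 3)*(s + 4)*(s^3 - 4*s^2 - s + 4) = (s - 4)*(s - 3)*(s - 1)*(s + 4)*(s^2 - 3*s - 4) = (s - 4)^2*(s - 3)*(s - 1)*(s + 4)*(s + 1)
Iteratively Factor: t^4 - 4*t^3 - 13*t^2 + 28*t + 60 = (t - 3)*(t^3 - t^2 - 16*t - 20) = (t - 5)*(t - 3)*(t^2 + 4*t + 4) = (t - 5)*(t - 3)*(t + 2)*(t + 2)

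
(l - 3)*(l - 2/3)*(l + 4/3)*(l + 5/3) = l^4 - 2*l^3/3 - 61*l^2/9 - 58*l/27 + 40/9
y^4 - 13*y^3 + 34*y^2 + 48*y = y*(y - 8)*(y - 6)*(y + 1)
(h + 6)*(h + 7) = h^2 + 13*h + 42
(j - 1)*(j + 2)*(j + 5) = j^3 + 6*j^2 + 3*j - 10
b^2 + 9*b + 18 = (b + 3)*(b + 6)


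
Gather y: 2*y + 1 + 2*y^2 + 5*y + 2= 2*y^2 + 7*y + 3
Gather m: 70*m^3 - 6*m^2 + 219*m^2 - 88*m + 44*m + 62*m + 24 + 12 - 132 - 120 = 70*m^3 + 213*m^2 + 18*m - 216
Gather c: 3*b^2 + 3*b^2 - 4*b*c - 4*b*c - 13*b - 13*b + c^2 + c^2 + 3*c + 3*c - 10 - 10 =6*b^2 - 26*b + 2*c^2 + c*(6 - 8*b) - 20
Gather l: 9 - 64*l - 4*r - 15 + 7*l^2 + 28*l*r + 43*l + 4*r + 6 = 7*l^2 + l*(28*r - 21)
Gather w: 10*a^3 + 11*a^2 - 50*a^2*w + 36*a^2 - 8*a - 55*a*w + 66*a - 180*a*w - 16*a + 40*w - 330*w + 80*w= 10*a^3 + 47*a^2 + 42*a + w*(-50*a^2 - 235*a - 210)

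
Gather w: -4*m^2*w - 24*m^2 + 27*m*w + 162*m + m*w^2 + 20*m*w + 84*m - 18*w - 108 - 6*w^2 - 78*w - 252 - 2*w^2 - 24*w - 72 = -24*m^2 + 246*m + w^2*(m - 8) + w*(-4*m^2 + 47*m - 120) - 432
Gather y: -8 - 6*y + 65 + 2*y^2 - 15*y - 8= 2*y^2 - 21*y + 49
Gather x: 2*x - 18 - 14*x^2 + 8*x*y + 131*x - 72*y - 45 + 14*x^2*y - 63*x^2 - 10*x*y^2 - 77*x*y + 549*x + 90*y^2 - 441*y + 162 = x^2*(14*y - 77) + x*(-10*y^2 - 69*y + 682) + 90*y^2 - 513*y + 99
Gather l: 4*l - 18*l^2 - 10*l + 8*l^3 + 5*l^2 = 8*l^3 - 13*l^2 - 6*l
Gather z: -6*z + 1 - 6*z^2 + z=-6*z^2 - 5*z + 1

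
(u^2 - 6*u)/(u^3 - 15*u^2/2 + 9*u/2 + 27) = 2*u/(2*u^2 - 3*u - 9)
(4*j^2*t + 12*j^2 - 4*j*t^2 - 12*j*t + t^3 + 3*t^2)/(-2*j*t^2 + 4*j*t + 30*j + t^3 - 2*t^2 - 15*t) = (-2*j + t)/(t - 5)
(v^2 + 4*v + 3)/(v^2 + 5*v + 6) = (v + 1)/(v + 2)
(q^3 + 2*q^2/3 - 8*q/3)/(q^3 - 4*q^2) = (3*q^2 + 2*q - 8)/(3*q*(q - 4))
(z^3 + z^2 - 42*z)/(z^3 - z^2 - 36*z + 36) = z*(z + 7)/(z^2 + 5*z - 6)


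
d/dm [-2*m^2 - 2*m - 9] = -4*m - 2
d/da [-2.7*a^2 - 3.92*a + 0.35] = -5.4*a - 3.92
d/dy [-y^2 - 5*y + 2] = -2*y - 5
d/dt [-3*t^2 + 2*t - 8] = 2 - 6*t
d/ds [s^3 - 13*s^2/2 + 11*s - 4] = 3*s^2 - 13*s + 11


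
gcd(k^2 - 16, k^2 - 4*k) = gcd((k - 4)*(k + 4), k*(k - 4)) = k - 4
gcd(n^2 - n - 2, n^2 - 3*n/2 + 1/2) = 1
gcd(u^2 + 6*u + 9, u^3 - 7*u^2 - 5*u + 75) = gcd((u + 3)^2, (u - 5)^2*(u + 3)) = u + 3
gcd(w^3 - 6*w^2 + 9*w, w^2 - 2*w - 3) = w - 3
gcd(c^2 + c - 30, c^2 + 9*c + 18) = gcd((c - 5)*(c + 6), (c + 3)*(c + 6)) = c + 6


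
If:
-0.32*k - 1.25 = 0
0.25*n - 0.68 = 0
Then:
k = -3.91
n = 2.72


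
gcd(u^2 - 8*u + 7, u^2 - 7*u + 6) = u - 1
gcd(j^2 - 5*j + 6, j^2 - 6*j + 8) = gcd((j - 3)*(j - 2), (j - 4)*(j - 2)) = j - 2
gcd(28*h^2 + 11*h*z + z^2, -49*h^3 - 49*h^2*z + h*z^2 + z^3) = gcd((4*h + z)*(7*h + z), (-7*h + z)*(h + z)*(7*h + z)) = 7*h + z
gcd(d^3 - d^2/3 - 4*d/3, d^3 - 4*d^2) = d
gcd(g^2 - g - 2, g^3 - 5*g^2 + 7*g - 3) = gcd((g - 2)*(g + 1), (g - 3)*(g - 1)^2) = 1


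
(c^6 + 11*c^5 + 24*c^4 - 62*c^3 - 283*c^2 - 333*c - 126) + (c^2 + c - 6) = c^6 + 11*c^5 + 24*c^4 - 62*c^3 - 282*c^2 - 332*c - 132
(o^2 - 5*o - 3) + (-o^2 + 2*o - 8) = -3*o - 11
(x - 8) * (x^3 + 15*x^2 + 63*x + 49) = x^4 + 7*x^3 - 57*x^2 - 455*x - 392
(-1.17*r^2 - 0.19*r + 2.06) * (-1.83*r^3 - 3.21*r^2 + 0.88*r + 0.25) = 2.1411*r^5 + 4.1034*r^4 - 4.1895*r^3 - 7.0723*r^2 + 1.7653*r + 0.515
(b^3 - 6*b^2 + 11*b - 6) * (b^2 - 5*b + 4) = b^5 - 11*b^4 + 45*b^3 - 85*b^2 + 74*b - 24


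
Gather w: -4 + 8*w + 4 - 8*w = 0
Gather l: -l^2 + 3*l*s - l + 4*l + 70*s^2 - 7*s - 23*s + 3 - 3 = -l^2 + l*(3*s + 3) + 70*s^2 - 30*s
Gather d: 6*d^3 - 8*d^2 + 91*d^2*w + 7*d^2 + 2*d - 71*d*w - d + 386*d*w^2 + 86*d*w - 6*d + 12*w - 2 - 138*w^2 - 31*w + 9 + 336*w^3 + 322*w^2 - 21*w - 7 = 6*d^3 + d^2*(91*w - 1) + d*(386*w^2 + 15*w - 5) + 336*w^3 + 184*w^2 - 40*w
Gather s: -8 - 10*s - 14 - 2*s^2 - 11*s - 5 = -2*s^2 - 21*s - 27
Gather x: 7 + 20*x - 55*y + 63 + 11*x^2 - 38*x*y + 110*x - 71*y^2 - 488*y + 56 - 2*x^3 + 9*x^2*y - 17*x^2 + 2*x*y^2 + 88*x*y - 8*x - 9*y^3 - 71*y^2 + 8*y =-2*x^3 + x^2*(9*y - 6) + x*(2*y^2 + 50*y + 122) - 9*y^3 - 142*y^2 - 535*y + 126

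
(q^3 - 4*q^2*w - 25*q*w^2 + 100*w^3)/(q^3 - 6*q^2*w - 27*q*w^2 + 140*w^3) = (q - 5*w)/(q - 7*w)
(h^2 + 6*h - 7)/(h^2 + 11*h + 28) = (h - 1)/(h + 4)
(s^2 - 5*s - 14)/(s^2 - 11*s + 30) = (s^2 - 5*s - 14)/(s^2 - 11*s + 30)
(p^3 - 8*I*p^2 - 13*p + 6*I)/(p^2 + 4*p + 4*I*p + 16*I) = (p^3 - 8*I*p^2 - 13*p + 6*I)/(p^2 + 4*p*(1 + I) + 16*I)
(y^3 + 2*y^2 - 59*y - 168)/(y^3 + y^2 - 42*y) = (y^2 - 5*y - 24)/(y*(y - 6))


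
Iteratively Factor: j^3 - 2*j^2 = (j)*(j^2 - 2*j) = j^2*(j - 2)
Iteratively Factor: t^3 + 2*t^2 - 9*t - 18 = (t + 2)*(t^2 - 9) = (t - 3)*(t + 2)*(t + 3)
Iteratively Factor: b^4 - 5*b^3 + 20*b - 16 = (b - 2)*(b^3 - 3*b^2 - 6*b + 8) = (b - 2)*(b + 2)*(b^2 - 5*b + 4) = (b - 2)*(b - 1)*(b + 2)*(b - 4)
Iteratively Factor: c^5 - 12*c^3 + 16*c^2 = (c)*(c^4 - 12*c^2 + 16*c) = c^2*(c^3 - 12*c + 16) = c^2*(c + 4)*(c^2 - 4*c + 4) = c^2*(c - 2)*(c + 4)*(c - 2)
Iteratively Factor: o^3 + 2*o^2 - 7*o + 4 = (o - 1)*(o^2 + 3*o - 4) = (o - 1)*(o + 4)*(o - 1)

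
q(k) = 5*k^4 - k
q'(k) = 20*k^3 - 1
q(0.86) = 1.88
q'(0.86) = 11.72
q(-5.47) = 4481.77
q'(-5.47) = -3274.35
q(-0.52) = 0.89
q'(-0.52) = -3.81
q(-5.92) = 6147.17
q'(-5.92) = -4150.49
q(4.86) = 2784.57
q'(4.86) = 2294.83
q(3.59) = 826.93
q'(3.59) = 924.37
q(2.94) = 370.62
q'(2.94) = 507.24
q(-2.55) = 213.96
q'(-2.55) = -332.63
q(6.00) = 6474.00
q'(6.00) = 4319.00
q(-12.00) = 103692.00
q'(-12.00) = -34561.00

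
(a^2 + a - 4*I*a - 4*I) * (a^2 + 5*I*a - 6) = a^4 + a^3 + I*a^3 + 14*a^2 + I*a^2 + 14*a + 24*I*a + 24*I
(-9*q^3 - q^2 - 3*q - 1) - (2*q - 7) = -9*q^3 - q^2 - 5*q + 6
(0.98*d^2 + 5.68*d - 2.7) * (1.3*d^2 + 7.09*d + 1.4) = 1.274*d^4 + 14.3322*d^3 + 38.1332*d^2 - 11.191*d - 3.78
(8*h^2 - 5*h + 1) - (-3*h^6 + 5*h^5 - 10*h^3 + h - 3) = 3*h^6 - 5*h^5 + 10*h^3 + 8*h^2 - 6*h + 4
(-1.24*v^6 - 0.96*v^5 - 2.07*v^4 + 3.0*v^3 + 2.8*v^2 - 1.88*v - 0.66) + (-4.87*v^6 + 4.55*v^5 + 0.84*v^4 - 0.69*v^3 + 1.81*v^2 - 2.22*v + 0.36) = -6.11*v^6 + 3.59*v^5 - 1.23*v^4 + 2.31*v^3 + 4.61*v^2 - 4.1*v - 0.3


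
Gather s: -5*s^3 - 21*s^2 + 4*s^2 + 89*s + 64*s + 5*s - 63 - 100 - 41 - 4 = -5*s^3 - 17*s^2 + 158*s - 208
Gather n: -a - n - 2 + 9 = -a - n + 7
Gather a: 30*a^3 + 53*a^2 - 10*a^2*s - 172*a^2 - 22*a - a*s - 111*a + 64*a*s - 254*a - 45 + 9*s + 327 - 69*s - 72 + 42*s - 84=30*a^3 + a^2*(-10*s - 119) + a*(63*s - 387) - 18*s + 126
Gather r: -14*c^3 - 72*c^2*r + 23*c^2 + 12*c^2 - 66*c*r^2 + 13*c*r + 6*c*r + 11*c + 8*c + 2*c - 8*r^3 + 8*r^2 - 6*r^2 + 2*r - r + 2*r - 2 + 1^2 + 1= -14*c^3 + 35*c^2 + 21*c - 8*r^3 + r^2*(2 - 66*c) + r*(-72*c^2 + 19*c + 3)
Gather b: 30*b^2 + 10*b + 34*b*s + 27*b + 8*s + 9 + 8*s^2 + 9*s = 30*b^2 + b*(34*s + 37) + 8*s^2 + 17*s + 9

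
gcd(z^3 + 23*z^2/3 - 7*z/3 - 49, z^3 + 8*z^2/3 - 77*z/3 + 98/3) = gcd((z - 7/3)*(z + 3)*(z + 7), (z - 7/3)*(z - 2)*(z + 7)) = z^2 + 14*z/3 - 49/3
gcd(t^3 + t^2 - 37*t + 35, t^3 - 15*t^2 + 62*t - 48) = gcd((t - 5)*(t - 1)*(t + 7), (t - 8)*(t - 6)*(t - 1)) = t - 1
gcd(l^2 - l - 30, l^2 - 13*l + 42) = l - 6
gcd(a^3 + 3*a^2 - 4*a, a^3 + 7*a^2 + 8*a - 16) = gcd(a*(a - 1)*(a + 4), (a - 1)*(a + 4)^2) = a^2 + 3*a - 4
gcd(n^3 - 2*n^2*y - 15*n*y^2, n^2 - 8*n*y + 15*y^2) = -n + 5*y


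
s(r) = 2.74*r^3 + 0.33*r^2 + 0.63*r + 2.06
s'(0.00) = 0.63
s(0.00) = 2.06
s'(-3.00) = 72.63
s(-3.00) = -70.84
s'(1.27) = 14.73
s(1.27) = 9.00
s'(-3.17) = 81.14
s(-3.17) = -83.90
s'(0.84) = 6.98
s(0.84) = 4.45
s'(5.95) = 295.57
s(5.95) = 594.66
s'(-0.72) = 4.42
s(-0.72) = 0.75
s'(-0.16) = 0.73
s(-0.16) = 1.96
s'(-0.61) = 3.29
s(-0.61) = 1.18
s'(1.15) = 12.26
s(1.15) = 7.39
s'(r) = 8.22*r^2 + 0.66*r + 0.63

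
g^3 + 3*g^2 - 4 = (g - 1)*(g + 2)^2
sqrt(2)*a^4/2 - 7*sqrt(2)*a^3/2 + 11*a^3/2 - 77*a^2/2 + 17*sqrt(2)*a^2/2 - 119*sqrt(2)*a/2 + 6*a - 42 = (a - 7)*(a + 2*sqrt(2))*(a + 3*sqrt(2))*(sqrt(2)*a/2 + 1/2)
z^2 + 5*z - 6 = (z - 1)*(z + 6)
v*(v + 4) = v^2 + 4*v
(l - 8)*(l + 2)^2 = l^3 - 4*l^2 - 28*l - 32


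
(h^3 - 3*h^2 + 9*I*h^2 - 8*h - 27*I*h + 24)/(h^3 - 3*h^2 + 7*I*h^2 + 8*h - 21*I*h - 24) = (h + I)/(h - I)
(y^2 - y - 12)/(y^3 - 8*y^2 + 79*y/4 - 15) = 4*(y + 3)/(4*y^2 - 16*y + 15)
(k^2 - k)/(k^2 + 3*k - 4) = k/(k + 4)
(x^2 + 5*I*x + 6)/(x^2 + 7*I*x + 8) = (x + 6*I)/(x + 8*I)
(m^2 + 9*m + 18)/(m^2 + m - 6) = (m + 6)/(m - 2)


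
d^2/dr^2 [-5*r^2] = -10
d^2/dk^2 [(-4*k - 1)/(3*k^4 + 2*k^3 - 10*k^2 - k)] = 2*(-216*k^7 - 282*k^6 + 222*k^5 + 450*k^4 - 242*k^3 - 294*k^2 - 30*k - 1)/(k^3*(27*k^9 + 54*k^8 - 234*k^7 - 379*k^6 + 744*k^5 + 768*k^4 - 871*k^3 - 294*k^2 - 30*k - 1))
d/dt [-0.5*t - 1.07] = -0.500000000000000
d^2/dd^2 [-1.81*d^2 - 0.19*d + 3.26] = -3.62000000000000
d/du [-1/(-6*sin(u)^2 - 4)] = -6*sin(2*u)/(3*cos(2*u) - 7)^2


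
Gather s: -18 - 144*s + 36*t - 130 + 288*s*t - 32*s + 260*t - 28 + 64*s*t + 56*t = s*(352*t - 176) + 352*t - 176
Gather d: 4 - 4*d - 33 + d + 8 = -3*d - 21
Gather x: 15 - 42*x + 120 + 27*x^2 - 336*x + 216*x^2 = 243*x^2 - 378*x + 135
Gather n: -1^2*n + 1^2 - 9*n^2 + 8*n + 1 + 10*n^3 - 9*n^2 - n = 10*n^3 - 18*n^2 + 6*n + 2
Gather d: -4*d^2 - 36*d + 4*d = -4*d^2 - 32*d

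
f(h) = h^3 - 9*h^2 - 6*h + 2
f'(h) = 3*h^2 - 18*h - 6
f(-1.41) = -10.24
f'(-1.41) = 25.34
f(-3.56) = -135.82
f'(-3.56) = 96.10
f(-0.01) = 2.06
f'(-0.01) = -5.82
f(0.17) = 0.72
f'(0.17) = -8.97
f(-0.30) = 2.96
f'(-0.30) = -0.33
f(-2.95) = -84.29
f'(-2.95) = 73.21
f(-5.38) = -381.94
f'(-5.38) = 177.67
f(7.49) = -127.65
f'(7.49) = 27.48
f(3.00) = -70.00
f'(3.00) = -33.00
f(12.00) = 362.00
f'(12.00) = 210.00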